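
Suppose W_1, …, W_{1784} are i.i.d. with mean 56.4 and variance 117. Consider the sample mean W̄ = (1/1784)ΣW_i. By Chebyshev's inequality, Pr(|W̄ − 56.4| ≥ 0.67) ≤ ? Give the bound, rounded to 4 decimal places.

Var(W̄) = Var(W_i)/n = 117/1784 = 0.065583.
Chebyshev: Pr(|W̄ − 56.4| ≥ 0.67) ≤ Var(W̄)/(0.67)² = 117/(1784·0.67²) = 0.1461.

0.1461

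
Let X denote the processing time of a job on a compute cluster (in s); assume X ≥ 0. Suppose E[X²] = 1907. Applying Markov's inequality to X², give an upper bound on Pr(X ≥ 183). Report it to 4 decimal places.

0.0569

Since X ≥ 0, the event {X ≥ 183} is the same as {X² ≥ 33489}.
Markov's inequality applied to X² gives Pr(X² ≥ 33489) ≤ E[X²]/33489 = 1907/33489 = 0.0569.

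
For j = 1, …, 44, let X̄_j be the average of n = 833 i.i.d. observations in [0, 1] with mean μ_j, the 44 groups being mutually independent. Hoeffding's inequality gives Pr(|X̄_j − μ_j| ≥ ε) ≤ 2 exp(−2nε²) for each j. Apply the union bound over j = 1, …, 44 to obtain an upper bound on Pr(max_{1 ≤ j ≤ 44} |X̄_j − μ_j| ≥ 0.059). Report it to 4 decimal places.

0.2666

Per-experiment Hoeffding bound: 2·exp(−2·833·0.059²) = 2·exp(−5.79935) = 0.0060591.
Union bound over 44 events: 44·0.0060591 = 0.26660.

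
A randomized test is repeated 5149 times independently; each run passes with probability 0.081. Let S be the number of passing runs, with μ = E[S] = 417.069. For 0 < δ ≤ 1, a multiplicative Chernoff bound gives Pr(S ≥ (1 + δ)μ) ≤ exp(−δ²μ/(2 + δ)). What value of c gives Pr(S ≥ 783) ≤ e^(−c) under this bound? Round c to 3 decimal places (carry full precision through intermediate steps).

Write 783 = (1 + δ)μ, so δ = 783/417.069 − 1 = 0.8773872…
Then the exponent is δ²μ/(2 + δ) = (783 − μ)² / (μ·(2 + δ)) = 111.581498.

111.581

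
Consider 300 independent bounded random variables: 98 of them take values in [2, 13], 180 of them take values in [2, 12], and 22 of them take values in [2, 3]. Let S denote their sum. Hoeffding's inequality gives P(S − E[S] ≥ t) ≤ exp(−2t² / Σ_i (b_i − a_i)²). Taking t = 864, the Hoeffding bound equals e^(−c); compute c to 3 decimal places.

49.966

Σ(b_i − a_i)² = 98·11² + 180·10² + 22·1² = 29880.
c = 2t² / 29880 = 2·864² / 29880 = 49.9663.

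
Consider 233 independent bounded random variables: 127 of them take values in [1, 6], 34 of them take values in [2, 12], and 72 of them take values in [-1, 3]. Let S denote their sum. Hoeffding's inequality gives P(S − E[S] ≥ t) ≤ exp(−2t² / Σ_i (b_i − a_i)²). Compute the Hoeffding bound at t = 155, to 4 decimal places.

0.0020

Σ(b_i − a_i)² = 127·5² + 34·10² + 72·4² = 7727.
Exponent = 2·155² / 7727 = 6.21845.
Bound = exp(−6.21845) = 0.00199.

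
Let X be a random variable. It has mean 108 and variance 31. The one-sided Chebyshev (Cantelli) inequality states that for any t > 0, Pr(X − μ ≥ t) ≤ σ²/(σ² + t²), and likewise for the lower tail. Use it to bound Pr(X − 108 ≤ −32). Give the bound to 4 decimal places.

Here σ² = 31 and t = 32, so σ² + t² = 1055.
Cantelli's bound: 31/1055 = 0.0294.

0.0294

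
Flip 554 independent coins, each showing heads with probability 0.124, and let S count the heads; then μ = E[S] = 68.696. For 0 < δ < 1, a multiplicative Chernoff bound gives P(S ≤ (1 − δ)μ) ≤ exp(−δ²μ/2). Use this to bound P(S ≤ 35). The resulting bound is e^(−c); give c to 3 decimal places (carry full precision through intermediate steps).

Write 35 = (1 − δ)μ, so δ = 1 − 35/68.696 = 0.4905089…
Then the exponent is δ²μ/2 = (μ − 35)²/(2μ) = 8.264094.

8.264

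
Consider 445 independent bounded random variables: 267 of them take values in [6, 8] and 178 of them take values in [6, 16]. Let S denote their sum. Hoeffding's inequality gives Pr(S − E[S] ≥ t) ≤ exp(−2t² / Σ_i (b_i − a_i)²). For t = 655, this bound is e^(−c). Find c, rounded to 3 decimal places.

Σ(b_i − a_i)² = 267·2² + 178·10² = 18868.
c = 2t² / 18868 = 2·655² / 18868 = 45.4765.

45.476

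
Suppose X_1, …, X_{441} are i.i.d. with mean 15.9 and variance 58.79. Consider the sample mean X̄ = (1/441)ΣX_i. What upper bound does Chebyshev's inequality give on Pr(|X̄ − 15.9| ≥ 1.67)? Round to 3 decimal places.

Var(X̄) = Var(X_i)/n = 58.79/441 = 0.13331.
Chebyshev: Pr(|X̄ − 15.9| ≥ 1.67) ≤ Var(X̄)/(1.67)² = 58.79/(441·1.67²) = 0.0478.

0.048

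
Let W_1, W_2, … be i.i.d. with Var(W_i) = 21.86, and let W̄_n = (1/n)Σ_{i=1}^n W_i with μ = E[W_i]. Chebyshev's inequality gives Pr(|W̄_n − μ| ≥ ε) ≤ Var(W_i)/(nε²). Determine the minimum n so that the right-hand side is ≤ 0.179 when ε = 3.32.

Require 21.86/(n·3.32²) ≤ 0.179, i.e. n ≥ 21.86/(0.179·3.32²) = 11.080.
The smallest integer n is 12.

12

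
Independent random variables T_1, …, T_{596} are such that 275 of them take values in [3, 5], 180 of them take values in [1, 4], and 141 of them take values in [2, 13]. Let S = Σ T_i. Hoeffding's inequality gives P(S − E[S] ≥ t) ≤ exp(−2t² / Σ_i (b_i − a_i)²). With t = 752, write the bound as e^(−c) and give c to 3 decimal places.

57.176

Σ(b_i − a_i)² = 275·2² + 180·3² + 141·11² = 19781.
c = 2t² / 19781 = 2·752² / 19781 = 57.1765.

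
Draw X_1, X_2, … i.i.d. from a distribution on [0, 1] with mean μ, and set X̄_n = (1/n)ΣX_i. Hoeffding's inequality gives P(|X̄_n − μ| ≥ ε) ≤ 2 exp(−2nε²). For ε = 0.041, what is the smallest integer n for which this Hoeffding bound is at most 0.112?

Require 2·exp(−2nε²) ≤ 0.112, i.e. 2nε² ≥ ln(2/0.112) = 2.882404.
So n ≥ 2.882404 / (2·0.041²) = 857.348.
The smallest integer n is 858.

858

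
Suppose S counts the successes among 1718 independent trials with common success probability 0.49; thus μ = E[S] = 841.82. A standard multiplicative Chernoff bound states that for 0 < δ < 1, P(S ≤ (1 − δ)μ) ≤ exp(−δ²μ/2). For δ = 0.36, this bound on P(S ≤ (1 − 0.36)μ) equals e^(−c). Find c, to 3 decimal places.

c = δ²μ/2 = 0.36²·841.82/2 = 54.5499.

54.550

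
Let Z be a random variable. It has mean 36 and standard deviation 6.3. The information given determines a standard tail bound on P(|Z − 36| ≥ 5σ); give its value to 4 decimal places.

Mean and variance are known, so Chebyshev's inequality applies.
Chebyshev: P(|Z − μ| ≥ t) ≤ Var(Z)/t².
Var(Z) = σ² = 6.3² = 39.69.
t = 5·6.3 = 31.5.
Bound = 39.69 / 992.25 = 0.0400.

0.0400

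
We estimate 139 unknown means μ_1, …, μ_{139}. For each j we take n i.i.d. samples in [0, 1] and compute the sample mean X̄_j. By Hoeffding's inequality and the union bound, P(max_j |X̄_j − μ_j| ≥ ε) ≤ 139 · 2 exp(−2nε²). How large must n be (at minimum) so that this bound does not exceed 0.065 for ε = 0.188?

119

Need 2·139·exp(−2nε²) ≤ 0.065, i.e. exp(−2nε²) ≤ 0.065/278.
So 2nε² ≥ ln(278/0.065) = 8.360989.
Hence n ≥ 8.360989/(2·0.188²) = 118.280.
The smallest integer n is 119.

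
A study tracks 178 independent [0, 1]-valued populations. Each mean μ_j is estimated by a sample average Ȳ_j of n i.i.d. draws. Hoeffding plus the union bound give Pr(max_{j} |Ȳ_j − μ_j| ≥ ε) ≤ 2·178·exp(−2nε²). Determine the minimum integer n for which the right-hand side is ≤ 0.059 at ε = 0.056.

Need 2·178·exp(−2nε²) ≤ 0.059, i.e. exp(−2nε²) ≤ 0.059/356.
So 2nε² ≥ ln(356/0.059) = 8.705149.
Hence n ≥ 8.705149/(2·0.056²) = 1387.938.
The smallest integer n is 1388.

1388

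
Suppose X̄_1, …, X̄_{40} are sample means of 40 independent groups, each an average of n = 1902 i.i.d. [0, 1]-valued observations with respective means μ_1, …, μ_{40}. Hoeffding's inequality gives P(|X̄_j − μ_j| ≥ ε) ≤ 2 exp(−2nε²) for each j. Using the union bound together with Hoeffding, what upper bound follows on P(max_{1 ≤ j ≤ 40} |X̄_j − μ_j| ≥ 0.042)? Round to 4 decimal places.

Per-experiment Hoeffding bound: 2·exp(−2·1902·0.042²) = 2·exp(−6.71026) = 0.0024367.
Union bound over 40 events: 40·0.0024367 = 0.09747.

0.0975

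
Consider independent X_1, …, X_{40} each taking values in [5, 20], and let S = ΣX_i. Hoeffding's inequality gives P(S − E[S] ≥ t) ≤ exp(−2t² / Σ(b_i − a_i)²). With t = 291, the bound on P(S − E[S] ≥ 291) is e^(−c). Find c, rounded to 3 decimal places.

18.818

Σ(b_i − a_i)² = 40·(15)² = 9000.
c = 2t²/9000 = 2·291²/9000 = 18.8180.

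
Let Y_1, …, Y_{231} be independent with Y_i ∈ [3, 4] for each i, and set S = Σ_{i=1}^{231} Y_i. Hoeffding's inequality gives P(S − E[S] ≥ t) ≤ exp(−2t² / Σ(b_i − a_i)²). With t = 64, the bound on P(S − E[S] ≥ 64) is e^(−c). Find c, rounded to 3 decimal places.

35.463

Σ(b_i − a_i)² = 231·(1)² = 231.
c = 2t²/231 = 2·64²/231 = 35.4632.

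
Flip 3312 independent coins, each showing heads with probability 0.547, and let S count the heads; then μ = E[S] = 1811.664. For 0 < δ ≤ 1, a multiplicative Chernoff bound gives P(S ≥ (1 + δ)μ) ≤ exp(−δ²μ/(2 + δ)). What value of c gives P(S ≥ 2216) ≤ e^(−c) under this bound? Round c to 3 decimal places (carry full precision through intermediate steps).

Write 2216 = (1 + δ)μ, so δ = 2216/1811.664 − 1 = 0.2231849…
Then the exponent is δ²μ/(2 + δ) = (2216 − μ)² / (μ·(2 + δ)) = 40.591172.

40.591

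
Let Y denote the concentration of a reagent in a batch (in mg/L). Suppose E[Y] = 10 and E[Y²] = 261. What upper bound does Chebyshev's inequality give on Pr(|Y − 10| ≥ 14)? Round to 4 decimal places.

Var(Y) = E[Y²] − (E[Y])² = 261 − 100 = 161.
Chebyshev's inequality: Pr(|Y − μ| ≥ t) ≤ Var(Y)/t² = 161/196 = 0.8214.

0.8214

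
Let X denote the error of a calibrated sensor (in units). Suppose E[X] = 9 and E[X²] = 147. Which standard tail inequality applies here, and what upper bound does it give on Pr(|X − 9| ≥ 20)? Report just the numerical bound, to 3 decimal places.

0.165

The first two moments determine the variance, so Chebyshev's inequality is the sharpest standard bound available.
Var(X) = E[X²] − (E[X])² = 147 − 81 = 66.
Chebyshev's inequality: Pr(|X − μ| ≥ t) ≤ Var(X)/t² = 66/400 = 0.1650.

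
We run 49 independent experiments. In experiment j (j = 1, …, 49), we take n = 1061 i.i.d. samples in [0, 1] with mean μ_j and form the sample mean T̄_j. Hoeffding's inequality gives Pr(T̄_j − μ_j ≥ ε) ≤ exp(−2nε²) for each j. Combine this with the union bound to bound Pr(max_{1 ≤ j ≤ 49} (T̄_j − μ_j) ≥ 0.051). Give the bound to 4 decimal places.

0.1964

Per-experiment Hoeffding bound: exp(−2·1061·0.051²) = exp(−5.51932) = 0.0040086.
Union bound over 49 events: 49·0.0040086 = 0.19642.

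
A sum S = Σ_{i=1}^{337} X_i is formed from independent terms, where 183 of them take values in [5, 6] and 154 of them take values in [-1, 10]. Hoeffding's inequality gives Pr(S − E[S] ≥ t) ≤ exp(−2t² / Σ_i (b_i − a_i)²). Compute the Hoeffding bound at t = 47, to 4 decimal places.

0.7907

Σ(b_i − a_i)² = 183·1² + 154·11² = 18817.
Exponent = 2·47² / 18817 = 0.23479.
Bound = exp(−0.23479) = 0.79074.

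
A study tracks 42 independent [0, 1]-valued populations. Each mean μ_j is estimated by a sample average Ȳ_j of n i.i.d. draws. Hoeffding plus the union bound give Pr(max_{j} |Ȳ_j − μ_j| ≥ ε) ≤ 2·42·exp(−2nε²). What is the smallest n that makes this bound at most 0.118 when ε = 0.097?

350

Need 2·42·exp(−2nε²) ≤ 0.118, i.e. exp(−2nε²) ≤ 0.118/84.
So 2nε² ≥ ln(84/0.118) = 6.567887.
Hence n ≥ 6.567887/(2·0.097²) = 349.022.
The smallest integer n is 350.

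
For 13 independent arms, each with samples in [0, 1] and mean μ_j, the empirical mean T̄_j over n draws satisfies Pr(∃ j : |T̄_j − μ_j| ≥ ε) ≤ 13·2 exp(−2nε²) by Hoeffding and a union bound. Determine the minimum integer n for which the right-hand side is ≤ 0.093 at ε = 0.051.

1083

Need 2·13·exp(−2nε²) ≤ 0.093, i.e. exp(−2nε²) ≤ 0.093/26.
So 2nε² ≥ ln(26/0.093) = 5.633252.
Hence n ≥ 5.633252/(2·0.051²) = 1082.901.
The smallest integer n is 1083.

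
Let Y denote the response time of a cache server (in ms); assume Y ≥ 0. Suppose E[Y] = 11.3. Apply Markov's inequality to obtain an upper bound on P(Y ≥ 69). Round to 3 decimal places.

Markov's inequality: for a non-negative random variable, P(Y ≥ a) ≤ E[Y]/a.
Here E[Y] = 11.3 and a = 69, so the bound is 11.3/69 = 0.1638.

0.164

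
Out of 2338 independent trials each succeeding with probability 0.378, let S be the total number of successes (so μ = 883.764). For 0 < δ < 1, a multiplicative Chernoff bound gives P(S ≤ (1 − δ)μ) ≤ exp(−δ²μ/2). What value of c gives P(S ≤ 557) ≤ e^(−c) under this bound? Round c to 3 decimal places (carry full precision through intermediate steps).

Write 557 = (1 − δ)μ, so δ = 1 − 557/883.764 = 0.3697412…
Then the exponent is δ²μ/2 = (μ − 557)²/(2μ) = 60.409064.

60.409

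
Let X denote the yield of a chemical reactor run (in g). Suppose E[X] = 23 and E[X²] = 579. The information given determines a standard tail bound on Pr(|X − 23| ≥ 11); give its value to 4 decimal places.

The first two moments determine the variance, so Chebyshev's inequality is the sharpest standard bound available.
Var(X) = E[X²] − (E[X])² = 579 − 529 = 50.
Chebyshev's inequality: Pr(|X − μ| ≥ t) ≤ Var(X)/t² = 50/121 = 0.4132.

0.4132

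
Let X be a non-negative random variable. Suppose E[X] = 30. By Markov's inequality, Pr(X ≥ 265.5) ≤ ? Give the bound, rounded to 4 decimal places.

0.1130

Markov's inequality: for a non-negative random variable, Pr(X ≥ a) ≤ E[X]/a.
Here E[X] = 30 and a = 265.5, so the bound is 30/265.5 = 0.1130.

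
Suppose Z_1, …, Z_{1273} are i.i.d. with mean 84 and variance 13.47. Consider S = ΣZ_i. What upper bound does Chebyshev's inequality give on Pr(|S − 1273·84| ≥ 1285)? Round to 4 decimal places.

Var(S) = n·Var(Z_i) = 1273·13.47 = 17147.31.
Chebyshev: Pr(|S − 1273·84| ≥ 1285) ≤ Var(S)/1285² = 17147.31/1651225 = 0.0104.

0.0104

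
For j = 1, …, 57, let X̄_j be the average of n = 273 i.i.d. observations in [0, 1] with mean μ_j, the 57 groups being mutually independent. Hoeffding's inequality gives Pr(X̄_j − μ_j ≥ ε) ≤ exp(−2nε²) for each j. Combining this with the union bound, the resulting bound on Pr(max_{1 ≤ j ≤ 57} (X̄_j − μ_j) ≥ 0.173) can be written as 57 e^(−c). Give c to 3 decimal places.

16.341

Union bound over the 57 events: Pr(max_{1 ≤ j ≤ 57} (X̄_j − μ_j) ≥ 0.173) ≤ 57·exp(−2nε²) = 57 exp(−2·273·0.173²).
So c = 2·273·0.173² = 16.3412.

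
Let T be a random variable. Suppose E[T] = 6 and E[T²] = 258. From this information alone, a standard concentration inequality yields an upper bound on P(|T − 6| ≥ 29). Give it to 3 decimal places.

0.264

The first two moments determine the variance, so Chebyshev's inequality is the sharpest standard bound available.
Var(T) = E[T²] − (E[T])² = 258 − 36 = 222.
Chebyshev's inequality: P(|T − μ| ≥ t) ≤ Var(T)/t² = 222/841 = 0.2640.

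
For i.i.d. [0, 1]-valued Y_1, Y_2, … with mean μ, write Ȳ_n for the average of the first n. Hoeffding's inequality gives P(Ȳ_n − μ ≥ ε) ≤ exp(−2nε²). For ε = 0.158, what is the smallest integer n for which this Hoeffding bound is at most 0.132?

Require exp(−2nε²) ≤ 0.132, i.e. 2nε² ≥ ln(1/0.132) = 2.024953.
So n ≥ 2.024953 / (2·0.158²) = 40.557.
The smallest integer n is 41.

41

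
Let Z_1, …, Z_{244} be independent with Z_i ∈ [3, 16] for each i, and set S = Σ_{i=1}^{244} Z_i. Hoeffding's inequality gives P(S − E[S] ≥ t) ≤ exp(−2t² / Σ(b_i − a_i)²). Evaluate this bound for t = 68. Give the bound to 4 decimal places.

0.7991

Σ(b_i − a_i)² = 244·(13)² = 41236.
Exponent = 2·68²/41236 = 0.2243.
Bound = exp(−0.2243) = 0.79910.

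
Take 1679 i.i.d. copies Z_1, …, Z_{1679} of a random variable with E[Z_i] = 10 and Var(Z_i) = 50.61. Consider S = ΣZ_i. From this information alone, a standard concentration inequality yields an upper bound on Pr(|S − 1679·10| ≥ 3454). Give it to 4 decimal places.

With mean and variance of each term known, Chebyshev's inequality bounds the deviation of the sum (or sample mean).
Var(S) = n·Var(Z_i) = 1679·50.61 = 84974.19.
Chebyshev: Pr(|S − 1679·10| ≥ 3454) ≤ Var(S)/3454² = 84974.19/11930116 = 0.0071.

0.0071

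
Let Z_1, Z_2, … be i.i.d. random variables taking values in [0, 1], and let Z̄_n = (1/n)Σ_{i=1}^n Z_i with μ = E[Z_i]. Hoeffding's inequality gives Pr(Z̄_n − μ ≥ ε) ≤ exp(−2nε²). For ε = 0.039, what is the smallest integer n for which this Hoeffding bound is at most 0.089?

Require exp(−2nε²) ≤ 0.089, i.e. 2nε² ≥ ln(1/0.089) = 2.419119.
So n ≥ 2.419119 / (2·0.039²) = 795.240.
The smallest integer n is 796.

796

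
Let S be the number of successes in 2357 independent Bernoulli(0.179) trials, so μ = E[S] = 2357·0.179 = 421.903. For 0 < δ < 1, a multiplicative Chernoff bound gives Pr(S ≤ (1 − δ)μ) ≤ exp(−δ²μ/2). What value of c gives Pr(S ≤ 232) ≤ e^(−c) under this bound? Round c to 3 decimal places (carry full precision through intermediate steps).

42.739

Write 232 = (1 − δ)μ, so δ = 1 − 232/421.903 = 0.4501106…
Then the exponent is δ²μ/2 = (μ − 232)²/(2μ) = 42.738674.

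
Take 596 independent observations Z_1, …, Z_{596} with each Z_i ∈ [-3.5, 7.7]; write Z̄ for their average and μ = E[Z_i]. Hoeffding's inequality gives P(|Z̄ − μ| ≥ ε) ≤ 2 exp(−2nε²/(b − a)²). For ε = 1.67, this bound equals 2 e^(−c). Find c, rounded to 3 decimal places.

c = 2nε²/(b − a)² = 2·596·1.67² / 11.2² = 26.5017.

26.502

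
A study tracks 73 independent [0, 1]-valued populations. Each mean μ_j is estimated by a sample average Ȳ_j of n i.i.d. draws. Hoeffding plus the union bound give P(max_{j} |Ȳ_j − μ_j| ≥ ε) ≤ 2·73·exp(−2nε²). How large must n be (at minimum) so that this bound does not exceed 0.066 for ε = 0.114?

297

Need 2·73·exp(−2nε²) ≤ 0.066, i.e. exp(−2nε²) ≤ 0.066/146.
So 2nε² ≥ ln(146/0.066) = 7.701707.
Hence n ≥ 7.701707/(2·0.114²) = 296.311.
The smallest integer n is 297.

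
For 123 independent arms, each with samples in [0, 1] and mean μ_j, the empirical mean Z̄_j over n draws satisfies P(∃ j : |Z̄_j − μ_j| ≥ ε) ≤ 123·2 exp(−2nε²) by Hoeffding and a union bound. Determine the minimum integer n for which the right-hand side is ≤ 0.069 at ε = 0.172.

139

Need 2·123·exp(−2nε²) ≤ 0.069, i.e. exp(−2nε²) ≤ 0.069/246.
So 2nε² ≥ ln(246/0.069) = 8.178980.
Hence n ≥ 8.178980/(2·0.172²) = 138.233.
The smallest integer n is 139.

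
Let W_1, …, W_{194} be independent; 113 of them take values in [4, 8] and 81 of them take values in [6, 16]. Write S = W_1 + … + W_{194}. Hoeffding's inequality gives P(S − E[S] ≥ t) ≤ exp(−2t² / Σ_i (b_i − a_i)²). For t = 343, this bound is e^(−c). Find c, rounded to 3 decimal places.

23.748

Σ(b_i − a_i)² = 113·4² + 81·10² = 9908.
c = 2t² / 9908 = 2·343² / 9908 = 23.7483.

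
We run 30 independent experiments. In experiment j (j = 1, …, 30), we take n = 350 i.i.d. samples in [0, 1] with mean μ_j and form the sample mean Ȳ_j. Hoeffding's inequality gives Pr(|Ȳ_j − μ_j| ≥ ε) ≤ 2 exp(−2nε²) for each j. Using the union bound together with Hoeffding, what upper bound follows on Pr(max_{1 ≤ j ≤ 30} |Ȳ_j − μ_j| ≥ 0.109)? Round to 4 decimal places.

Per-experiment Hoeffding bound: 2·exp(−2·350·0.109²) = 2·exp(−8.31670) = 0.0004888.
Union bound over 30 events: 30·0.0004888 = 0.01466.

0.0147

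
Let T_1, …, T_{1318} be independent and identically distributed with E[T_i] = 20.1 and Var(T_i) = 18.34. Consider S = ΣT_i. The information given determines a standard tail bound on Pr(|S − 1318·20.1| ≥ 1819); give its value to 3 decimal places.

0.007

With mean and variance of each term known, Chebyshev's inequality bounds the deviation of the sum (or sample mean).
Var(S) = n·Var(T_i) = 1318·18.34 = 24172.12.
Chebyshev: Pr(|S − 1318·20.1| ≥ 1819) ≤ Var(S)/1819² = 24172.12/3308761 = 0.0073.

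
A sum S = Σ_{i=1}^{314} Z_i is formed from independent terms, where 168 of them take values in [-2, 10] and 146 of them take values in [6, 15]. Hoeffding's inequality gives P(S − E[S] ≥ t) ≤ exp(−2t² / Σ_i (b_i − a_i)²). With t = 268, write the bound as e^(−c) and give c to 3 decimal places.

Σ(b_i − a_i)² = 168·12² + 146·9² = 36018.
c = 2t² / 36018 = 2·268² / 36018 = 3.9882.

3.988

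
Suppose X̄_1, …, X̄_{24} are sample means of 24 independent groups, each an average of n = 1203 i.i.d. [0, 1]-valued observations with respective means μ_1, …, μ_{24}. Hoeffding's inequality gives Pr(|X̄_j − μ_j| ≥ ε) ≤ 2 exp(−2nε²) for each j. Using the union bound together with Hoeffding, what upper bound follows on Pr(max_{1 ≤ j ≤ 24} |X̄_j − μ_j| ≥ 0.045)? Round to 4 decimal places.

Per-experiment Hoeffding bound: 2·exp(−2·1203·0.045²) = 2·exp(−4.87215) = 0.015314.
Union bound over 24 events: 24·0.015314 = 0.36753.

0.3675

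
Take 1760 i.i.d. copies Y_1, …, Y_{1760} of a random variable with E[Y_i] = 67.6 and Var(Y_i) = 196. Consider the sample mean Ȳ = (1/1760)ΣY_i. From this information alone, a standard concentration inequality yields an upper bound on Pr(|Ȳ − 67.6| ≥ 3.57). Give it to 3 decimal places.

With mean and variance of each term known, Chebyshev's inequality bounds the deviation of the sum (or sample mean).
Var(Ȳ) = Var(Y_i)/n = 196/1760 = 0.11136.
Chebyshev: Pr(|Ȳ − 67.6| ≥ 3.57) ≤ Var(Ȳ)/(3.57)² = 196/(1760·3.57²) = 0.0087.

0.009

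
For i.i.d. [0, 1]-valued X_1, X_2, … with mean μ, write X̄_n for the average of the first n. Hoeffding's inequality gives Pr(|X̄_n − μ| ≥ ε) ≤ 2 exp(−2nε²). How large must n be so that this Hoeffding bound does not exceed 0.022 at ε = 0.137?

Require 2·exp(−2nε²) ≤ 0.022, i.e. 2nε² ≥ ln(2/0.022) = 4.509860.
So n ≥ 4.509860 / (2·0.137²) = 120.141.
The smallest integer n is 121.

121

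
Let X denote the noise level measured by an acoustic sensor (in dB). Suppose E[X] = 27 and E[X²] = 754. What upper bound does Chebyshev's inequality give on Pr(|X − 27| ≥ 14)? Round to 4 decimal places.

Var(X) = E[X²] − (E[X])² = 754 − 729 = 25.
Chebyshev's inequality: Pr(|X − μ| ≥ t) ≤ Var(X)/t² = 25/196 = 0.1276.

0.1276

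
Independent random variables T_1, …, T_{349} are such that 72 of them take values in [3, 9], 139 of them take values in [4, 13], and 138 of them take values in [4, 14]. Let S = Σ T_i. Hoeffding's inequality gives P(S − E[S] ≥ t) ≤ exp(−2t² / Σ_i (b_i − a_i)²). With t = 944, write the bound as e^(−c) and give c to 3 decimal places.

64.456

Σ(b_i − a_i)² = 72·6² + 139·9² + 138·10² = 27651.
c = 2t² / 27651 = 2·944² / 27651 = 64.4560.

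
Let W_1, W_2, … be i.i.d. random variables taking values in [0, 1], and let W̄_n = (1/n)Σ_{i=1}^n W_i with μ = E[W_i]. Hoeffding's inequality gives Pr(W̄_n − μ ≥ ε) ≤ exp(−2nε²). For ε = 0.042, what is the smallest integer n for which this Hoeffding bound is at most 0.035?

951

Require exp(−2nε²) ≤ 0.035, i.e. 2nε² ≥ ln(1/0.035) = 3.352407.
So n ≥ 3.352407 / (2·0.042²) = 950.229.
The smallest integer n is 951.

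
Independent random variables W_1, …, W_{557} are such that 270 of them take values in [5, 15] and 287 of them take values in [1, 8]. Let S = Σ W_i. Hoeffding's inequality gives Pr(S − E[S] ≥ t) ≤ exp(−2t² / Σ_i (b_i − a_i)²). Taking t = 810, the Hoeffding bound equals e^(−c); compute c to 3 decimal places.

Σ(b_i − a_i)² = 270·10² + 287·7² = 41063.
c = 2t² / 41063 = 2·810² / 41063 = 31.9558.

31.956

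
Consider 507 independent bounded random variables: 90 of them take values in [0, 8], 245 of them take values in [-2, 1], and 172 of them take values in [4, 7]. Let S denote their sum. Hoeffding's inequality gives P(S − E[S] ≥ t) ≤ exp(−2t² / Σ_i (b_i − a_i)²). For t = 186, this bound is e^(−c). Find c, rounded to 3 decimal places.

7.273

Σ(b_i − a_i)² = 90·8² + 245·3² + 172·3² = 9513.
c = 2t² / 9513 = 2·186² / 9513 = 7.2734.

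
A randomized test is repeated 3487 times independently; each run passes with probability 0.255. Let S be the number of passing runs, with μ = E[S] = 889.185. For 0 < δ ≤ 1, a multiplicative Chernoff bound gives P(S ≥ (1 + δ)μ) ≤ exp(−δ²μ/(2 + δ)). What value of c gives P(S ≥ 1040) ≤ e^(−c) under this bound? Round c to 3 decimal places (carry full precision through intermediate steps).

11.790

Write 1040 = (1 + δ)μ, so δ = 1040/889.185 − 1 = 0.1696104…
Then the exponent is δ²μ/(2 + δ) = (1040 − μ)² / (μ·(2 + δ)) = 11.790038.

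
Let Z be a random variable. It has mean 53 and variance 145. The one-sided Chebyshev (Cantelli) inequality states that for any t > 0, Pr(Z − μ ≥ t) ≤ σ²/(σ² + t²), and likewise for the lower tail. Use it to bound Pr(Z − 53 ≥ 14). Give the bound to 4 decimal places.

Here σ² = 145 and t = 14, so σ² + t² = 341.
Cantelli's bound: 145/341 = 0.4252.

0.4252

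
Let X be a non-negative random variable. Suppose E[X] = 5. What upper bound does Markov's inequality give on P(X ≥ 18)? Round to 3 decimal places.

Markov's inequality: for a non-negative random variable, P(X ≥ a) ≤ E[X]/a.
Here E[X] = 5 and a = 18, so the bound is 5/18 = 0.2778.

0.278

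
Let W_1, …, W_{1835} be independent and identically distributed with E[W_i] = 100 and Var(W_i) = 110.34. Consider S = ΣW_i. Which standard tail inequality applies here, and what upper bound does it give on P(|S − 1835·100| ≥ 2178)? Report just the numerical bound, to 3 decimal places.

0.043

With mean and variance of each term known, Chebyshev's inequality bounds the deviation of the sum (or sample mean).
Var(S) = n·Var(W_i) = 1835·110.34 = 202473.9.
Chebyshev: P(|S − 1835·100| ≥ 2178) ≤ Var(S)/2178² = 202473.9/4743684 = 0.0427.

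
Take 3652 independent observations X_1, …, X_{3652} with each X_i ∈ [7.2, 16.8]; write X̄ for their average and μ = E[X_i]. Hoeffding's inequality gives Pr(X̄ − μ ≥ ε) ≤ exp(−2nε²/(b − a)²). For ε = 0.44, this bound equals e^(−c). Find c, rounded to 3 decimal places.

15.343

c = 2nε²/(b − a)² = 2·3652·0.44² / 9.6² = 15.3435.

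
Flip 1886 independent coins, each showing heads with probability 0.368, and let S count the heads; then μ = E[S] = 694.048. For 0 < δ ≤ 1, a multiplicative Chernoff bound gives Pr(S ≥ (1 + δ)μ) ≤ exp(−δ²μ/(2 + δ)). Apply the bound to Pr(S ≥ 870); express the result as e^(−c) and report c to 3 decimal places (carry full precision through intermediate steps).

Write 870 = (1 + δ)μ, so δ = 870/694.048 − 1 = 0.2535156…
Then the exponent is δ²μ/(2 + δ) = (870 − μ)² / (μ·(2 + δ)) = 19.794218.

19.794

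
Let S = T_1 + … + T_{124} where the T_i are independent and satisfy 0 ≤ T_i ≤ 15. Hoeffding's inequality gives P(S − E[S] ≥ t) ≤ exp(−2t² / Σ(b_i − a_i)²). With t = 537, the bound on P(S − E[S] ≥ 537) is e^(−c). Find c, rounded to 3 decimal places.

Σ(b_i − a_i)² = 124·(15)² = 27900.
c = 2t²/27900 = 2·537²/27900 = 20.6716.

20.672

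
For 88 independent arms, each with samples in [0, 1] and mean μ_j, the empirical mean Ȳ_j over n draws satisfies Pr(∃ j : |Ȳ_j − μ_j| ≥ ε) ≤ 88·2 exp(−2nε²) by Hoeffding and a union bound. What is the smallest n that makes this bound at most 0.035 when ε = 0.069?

Need 2·88·exp(−2nε²) ≤ 0.035, i.e. exp(−2nε²) ≤ 0.035/176.
So 2nε² ≥ ln(176/0.035) = 8.522891.
Hence n ≥ 8.522891/(2·0.069²) = 895.074.
The smallest integer n is 896.

896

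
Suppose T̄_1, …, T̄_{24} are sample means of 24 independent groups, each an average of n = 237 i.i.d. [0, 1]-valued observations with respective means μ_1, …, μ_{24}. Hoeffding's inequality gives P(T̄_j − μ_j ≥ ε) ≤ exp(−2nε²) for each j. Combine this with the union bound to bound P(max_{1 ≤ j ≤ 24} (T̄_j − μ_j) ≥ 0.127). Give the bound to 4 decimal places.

0.0115

Per-experiment Hoeffding bound: exp(−2·237·0.127²) = exp(−7.64515) = 0.00047836.
Union bound over 24 events: 24·0.00047836 = 0.01148.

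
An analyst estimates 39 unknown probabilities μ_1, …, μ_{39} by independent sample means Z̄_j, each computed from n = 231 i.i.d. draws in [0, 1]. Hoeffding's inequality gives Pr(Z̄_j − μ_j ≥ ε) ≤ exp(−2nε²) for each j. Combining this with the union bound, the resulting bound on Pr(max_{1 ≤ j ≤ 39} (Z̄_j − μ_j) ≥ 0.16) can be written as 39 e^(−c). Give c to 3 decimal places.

11.827

Union bound over the 39 events: Pr(max_{1 ≤ j ≤ 39} (Z̄_j − μ_j) ≥ 0.16) ≤ 39·exp(−2nε²) = 39 exp(−2·231·0.16²).
So c = 2·231·0.16² = 11.8272.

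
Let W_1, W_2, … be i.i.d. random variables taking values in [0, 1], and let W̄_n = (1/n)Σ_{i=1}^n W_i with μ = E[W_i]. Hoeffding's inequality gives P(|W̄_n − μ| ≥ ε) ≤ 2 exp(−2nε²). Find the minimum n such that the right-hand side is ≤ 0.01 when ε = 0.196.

69

Require 2·exp(−2nε²) ≤ 0.01, i.e. 2nε² ≥ ln(2/0.01) = 5.298317.
So n ≥ 5.298317 / (2·0.196²) = 68.960.
The smallest integer n is 69.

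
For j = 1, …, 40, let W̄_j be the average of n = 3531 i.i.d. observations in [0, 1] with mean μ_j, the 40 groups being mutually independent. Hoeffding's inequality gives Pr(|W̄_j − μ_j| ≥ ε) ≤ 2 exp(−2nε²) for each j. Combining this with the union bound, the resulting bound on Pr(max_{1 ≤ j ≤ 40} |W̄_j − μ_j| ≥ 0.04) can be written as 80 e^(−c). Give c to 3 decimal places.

Union bound over the 40 events: Pr(max_{1 ≤ j ≤ 40} |W̄_j − μ_j| ≥ 0.04) ≤ 40·2·exp(−2nε²) = 80 exp(−2·3531·0.04²).
So c = 2·3531·0.04² = 11.2992.

11.299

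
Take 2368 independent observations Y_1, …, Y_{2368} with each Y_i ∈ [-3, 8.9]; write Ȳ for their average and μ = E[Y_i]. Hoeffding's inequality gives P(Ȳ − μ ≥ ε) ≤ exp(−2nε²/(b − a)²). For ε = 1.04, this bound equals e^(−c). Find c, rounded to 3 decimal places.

36.173

c = 2nε²/(b − a)² = 2·2368·1.04² / 11.9² = 36.1730.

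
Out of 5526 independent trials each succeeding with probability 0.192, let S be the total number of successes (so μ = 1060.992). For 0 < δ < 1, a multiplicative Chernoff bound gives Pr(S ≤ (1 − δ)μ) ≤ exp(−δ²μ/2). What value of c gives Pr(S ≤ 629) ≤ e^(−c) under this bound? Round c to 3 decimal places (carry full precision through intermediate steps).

87.945

Write 629 = (1 − δ)μ, so δ = 1 − 629/1060.992 = 0.4071586…
Then the exponent is δ²μ/2 = (μ − 629)²/(2μ) = 87.944625.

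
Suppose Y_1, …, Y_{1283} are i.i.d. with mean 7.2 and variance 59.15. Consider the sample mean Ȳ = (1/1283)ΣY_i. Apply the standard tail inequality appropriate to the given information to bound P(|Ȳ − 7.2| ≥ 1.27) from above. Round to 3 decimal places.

0.029

With mean and variance of each term known, Chebyshev's inequality bounds the deviation of the sum (or sample mean).
Var(Ȳ) = Var(Y_i)/n = 59.15/1283 = 0.046103.
Chebyshev: P(|Ȳ − 7.2| ≥ 1.27) ≤ Var(Ȳ)/(1.27)² = 59.15/(1283·1.27²) = 0.0286.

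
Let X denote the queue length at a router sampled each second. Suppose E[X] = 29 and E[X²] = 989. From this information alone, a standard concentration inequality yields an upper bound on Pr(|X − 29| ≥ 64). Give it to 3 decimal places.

The first two moments determine the variance, so Chebyshev's inequality is the sharpest standard bound available.
Var(X) = E[X²] − (E[X])² = 989 − 841 = 148.
Chebyshev's inequality: Pr(|X − μ| ≥ t) ≤ Var(X)/t² = 148/4096 = 0.0361.

0.036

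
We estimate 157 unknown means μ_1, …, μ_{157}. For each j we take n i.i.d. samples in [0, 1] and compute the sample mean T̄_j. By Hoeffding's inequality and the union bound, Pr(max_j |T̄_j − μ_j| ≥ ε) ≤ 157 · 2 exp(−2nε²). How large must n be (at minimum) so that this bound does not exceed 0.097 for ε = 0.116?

Need 2·157·exp(−2nε²) ≤ 0.097, i.e. exp(−2nε²) ≤ 0.097/314.
So 2nε² ≥ ln(314/0.097) = 8.082437.
Hence n ≥ 8.082437/(2·0.116²) = 300.328.
The smallest integer n is 301.

301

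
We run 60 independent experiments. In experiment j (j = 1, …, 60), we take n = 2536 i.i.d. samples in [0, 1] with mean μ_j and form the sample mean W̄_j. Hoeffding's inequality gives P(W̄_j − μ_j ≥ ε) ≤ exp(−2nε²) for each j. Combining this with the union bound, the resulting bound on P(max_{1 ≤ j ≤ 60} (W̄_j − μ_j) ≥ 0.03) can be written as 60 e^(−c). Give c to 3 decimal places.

Union bound over the 60 events: P(max_{1 ≤ j ≤ 60} (W̄_j − μ_j) ≥ 0.03) ≤ 60·exp(−2nε²) = 60 exp(−2·2536·0.03²).
So c = 2·2536·0.03² = 4.5648.

4.565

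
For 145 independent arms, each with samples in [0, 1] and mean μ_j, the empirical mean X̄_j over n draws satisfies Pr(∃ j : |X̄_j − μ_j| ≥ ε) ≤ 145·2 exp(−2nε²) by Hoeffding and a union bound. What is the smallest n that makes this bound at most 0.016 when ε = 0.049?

2042

Need 2·145·exp(−2nε²) ≤ 0.016, i.e. exp(−2nε²) ≤ 0.016/290.
So 2nε² ≥ ln(290/0.016) = 9.805047.
Hence n ≥ 9.805047/(2·0.049²) = 2041.867.
The smallest integer n is 2042.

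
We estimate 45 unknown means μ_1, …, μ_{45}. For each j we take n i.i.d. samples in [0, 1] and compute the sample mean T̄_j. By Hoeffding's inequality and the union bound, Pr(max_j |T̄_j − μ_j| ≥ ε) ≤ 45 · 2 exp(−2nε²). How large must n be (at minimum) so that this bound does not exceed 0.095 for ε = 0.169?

Need 2·45·exp(−2nε²) ≤ 0.095, i.e. exp(−2nε²) ≤ 0.095/90.
So 2nε² ≥ ln(90/0.095) = 6.853688.
Hence n ≥ 6.853688/(2·0.169²) = 119.983.
The smallest integer n is 120.

120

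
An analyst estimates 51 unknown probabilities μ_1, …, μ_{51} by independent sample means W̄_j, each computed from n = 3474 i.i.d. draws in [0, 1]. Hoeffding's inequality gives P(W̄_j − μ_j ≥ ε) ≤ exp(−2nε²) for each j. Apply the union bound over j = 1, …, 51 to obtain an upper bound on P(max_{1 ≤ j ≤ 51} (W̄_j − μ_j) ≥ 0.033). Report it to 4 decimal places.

0.0264

Per-experiment Hoeffding bound: exp(−2·3474·0.033²) = exp(−7.56637) = 0.00051757.
Union bound over 51 events: 51·0.00051757 = 0.02640.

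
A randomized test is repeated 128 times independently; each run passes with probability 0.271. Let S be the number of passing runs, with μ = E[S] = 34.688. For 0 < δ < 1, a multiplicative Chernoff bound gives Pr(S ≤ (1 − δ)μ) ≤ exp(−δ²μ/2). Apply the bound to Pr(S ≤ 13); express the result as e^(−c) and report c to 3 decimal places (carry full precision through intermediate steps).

6.780

Write 13 = (1 − δ)μ, so δ = 1 − 13/34.688 = 0.6252306…
Then the exponent is δ²μ/2 = (μ − 13)²/(2μ) = 6.780001.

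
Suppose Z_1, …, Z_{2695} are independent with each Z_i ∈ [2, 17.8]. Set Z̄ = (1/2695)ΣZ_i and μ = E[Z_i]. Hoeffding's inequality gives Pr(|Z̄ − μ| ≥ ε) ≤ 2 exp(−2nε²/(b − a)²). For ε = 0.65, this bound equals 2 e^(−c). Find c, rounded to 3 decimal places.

9.122

c = 2nε²/(b − a)² = 2·2695·0.65² / 15.8² = 9.1222.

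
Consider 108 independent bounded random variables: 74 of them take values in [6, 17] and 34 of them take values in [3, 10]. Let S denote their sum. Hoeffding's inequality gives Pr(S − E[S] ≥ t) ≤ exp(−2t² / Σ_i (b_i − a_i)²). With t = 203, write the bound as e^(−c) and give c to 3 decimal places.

7.761

Σ(b_i − a_i)² = 74·11² + 34·7² = 10620.
c = 2t² / 10620 = 2·203² / 10620 = 7.7606.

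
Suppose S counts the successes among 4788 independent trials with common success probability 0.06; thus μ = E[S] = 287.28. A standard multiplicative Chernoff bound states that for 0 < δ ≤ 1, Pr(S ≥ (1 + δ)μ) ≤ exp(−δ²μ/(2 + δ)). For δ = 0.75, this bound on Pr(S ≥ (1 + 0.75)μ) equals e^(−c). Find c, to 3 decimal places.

58.762

c = δ²μ/(2 + δ) = 0.75²·287.28/(2 + 0.75) = 58.7618.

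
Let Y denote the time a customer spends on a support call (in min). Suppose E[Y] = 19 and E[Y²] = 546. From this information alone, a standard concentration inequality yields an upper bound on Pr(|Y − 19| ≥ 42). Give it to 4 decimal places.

The first two moments determine the variance, so Chebyshev's inequality is the sharpest standard bound available.
Var(Y) = E[Y²] − (E[Y])² = 546 − 361 = 185.
Chebyshev's inequality: Pr(|Y − μ| ≥ t) ≤ Var(Y)/t² = 185/1764 = 0.1049.

0.1049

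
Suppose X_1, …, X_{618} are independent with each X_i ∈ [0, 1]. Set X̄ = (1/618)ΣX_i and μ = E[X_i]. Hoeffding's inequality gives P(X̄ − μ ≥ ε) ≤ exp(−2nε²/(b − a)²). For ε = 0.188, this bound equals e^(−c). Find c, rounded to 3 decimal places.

43.685

c = 2nε²/(b − a)² = 2·618·0.188² / 1² = 43.6852.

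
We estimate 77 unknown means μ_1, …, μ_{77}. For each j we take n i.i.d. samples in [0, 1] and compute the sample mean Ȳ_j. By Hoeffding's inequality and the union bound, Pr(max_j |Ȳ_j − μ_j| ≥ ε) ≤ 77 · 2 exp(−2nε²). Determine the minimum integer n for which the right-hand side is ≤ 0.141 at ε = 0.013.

20699

Need 2·77·exp(−2nε²) ≤ 0.141, i.e. exp(−2nε²) ≤ 0.141/154.
So 2nε² ≥ ln(154/0.141) = 6.995948.
Hence n ≥ 6.995948/(2·0.013²) = 20698.071.
The smallest integer n is 20699.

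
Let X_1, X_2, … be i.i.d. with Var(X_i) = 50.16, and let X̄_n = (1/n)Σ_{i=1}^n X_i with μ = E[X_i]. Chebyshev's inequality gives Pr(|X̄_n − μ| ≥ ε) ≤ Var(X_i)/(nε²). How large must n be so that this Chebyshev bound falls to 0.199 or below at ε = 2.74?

34

Require 50.16/(n·2.74²) ≤ 0.199, i.e. n ≥ 50.16/(0.199·2.74²) = 33.574.
The smallest integer n is 34.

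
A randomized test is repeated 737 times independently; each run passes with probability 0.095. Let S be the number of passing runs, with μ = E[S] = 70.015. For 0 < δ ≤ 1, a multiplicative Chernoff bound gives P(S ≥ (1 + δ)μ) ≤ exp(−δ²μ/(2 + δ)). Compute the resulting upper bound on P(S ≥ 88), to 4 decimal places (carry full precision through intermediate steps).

Write 88 = (1 + δ)μ, so δ = 88/70.015 − 1 = 0.2568735…
Then the exponent is δ²μ/(2 + δ) = (88 − μ)² / (μ·(2 + δ)) = 2.047022.
Bound = exp(−2.047022) = 0.12912.

0.1291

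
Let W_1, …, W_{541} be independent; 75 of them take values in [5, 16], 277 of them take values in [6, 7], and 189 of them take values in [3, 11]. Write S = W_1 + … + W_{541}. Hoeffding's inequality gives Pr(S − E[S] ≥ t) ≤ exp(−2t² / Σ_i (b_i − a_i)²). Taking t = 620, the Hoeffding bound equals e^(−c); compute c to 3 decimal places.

Σ(b_i − a_i)² = 75·11² + 277·1² + 189·8² = 21448.
c = 2t² / 21448 = 2·620² / 21448 = 35.8448.

35.845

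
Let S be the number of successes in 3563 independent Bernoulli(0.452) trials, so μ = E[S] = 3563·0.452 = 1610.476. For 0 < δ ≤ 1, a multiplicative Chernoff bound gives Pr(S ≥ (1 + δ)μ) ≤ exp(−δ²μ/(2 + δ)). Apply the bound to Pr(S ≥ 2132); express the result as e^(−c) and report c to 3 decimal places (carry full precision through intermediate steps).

72.676

Write 2132 = (1 + δ)μ, so δ = 2132/1610.476 − 1 = 0.3238322…
Then the exponent is δ²μ/(2 + δ) = (2132 − μ)² / (μ·(2 + δ)) = 72.675759.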